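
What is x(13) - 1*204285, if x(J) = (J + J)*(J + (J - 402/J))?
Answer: -204413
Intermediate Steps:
x(J) = 2*J*(-402/J + 2*J) (x(J) = (2*J)*(-402/J + 2*J) = 2*J*(-402/J + 2*J))
x(13) - 1*204285 = (-804 + 4*13²) - 1*204285 = (-804 + 4*169) - 204285 = (-804 + 676) - 204285 = -128 - 204285 = -204413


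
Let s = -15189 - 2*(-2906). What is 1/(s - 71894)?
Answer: -1/81271 ≈ -1.2305e-5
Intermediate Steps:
s = -9377 (s = -15189 + 5812 = -9377)
1/(s - 71894) = 1/(-9377 - 71894) = 1/(-81271) = -1/81271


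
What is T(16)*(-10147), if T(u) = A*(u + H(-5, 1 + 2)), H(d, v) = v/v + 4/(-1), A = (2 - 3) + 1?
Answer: 0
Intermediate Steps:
A = 0 (A = -1 + 1 = 0)
H(d, v) = -3 (H(d, v) = 1 + 4*(-1) = 1 - 4 = -3)
T(u) = 0 (T(u) = 0*(u - 3) = 0*(-3 + u) = 0)
T(16)*(-10147) = 0*(-10147) = 0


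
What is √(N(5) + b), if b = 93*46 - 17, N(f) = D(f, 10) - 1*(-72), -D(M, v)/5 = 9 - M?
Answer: √4313 ≈ 65.673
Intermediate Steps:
D(M, v) = -45 + 5*M (D(M, v) = -5*(9 - M) = -45 + 5*M)
N(f) = 27 + 5*f (N(f) = (-45 + 5*f) - 1*(-72) = (-45 + 5*f) + 72 = 27 + 5*f)
b = 4261 (b = 4278 - 17 = 4261)
√(N(5) + b) = √((27 + 5*5) + 4261) = √((27 + 25) + 4261) = √(52 + 4261) = √4313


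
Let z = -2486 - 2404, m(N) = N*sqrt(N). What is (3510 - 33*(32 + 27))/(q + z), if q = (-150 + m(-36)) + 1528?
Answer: -686157/1547600 + 42201*I/1547600 ≈ -0.44337 + 0.027269*I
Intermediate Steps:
m(N) = N**(3/2)
z = -4890
q = 1378 - 216*I (q = (-150 + (-36)**(3/2)) + 1528 = (-150 - 216*I) + 1528 = 1378 - 216*I ≈ 1378.0 - 216.0*I)
(3510 - 33*(32 + 27))/(q + z) = (3510 - 33*(32 + 27))/((1378 - 216*I) - 4890) = (3510 - 33*59)/(-3512 - 216*I) = (3510 - 1947)*((-3512 + 216*I)/12380800) = 1563*((-3512 + 216*I)/12380800) = 1563*(-3512 + 216*I)/12380800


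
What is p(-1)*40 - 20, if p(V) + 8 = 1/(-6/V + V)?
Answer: -332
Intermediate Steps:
p(V) = -8 + 1/(V - 6/V) (p(V) = -8 + 1/(-6/V + V) = -8 + 1/(V - 6/V))
p(-1)*40 - 20 = ((48 - 1 - 8*(-1)**2)/(-6 + (-1)**2))*40 - 20 = ((48 - 1 - 8*1)/(-6 + 1))*40 - 20 = ((48 - 1 - 8)/(-5))*40 - 20 = -1/5*39*40 - 20 = -39/5*40 - 20 = -312 - 20 = -332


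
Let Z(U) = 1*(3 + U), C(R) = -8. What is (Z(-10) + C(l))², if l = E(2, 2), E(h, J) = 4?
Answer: 225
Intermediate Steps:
l = 4
Z(U) = 3 + U
(Z(-10) + C(l))² = ((3 - 10) - 8)² = (-7 - 8)² = (-15)² = 225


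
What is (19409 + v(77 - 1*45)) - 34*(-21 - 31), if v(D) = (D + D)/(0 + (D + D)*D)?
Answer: 677665/32 ≈ 21177.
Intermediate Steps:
v(D) = 1/D (v(D) = (2*D)/(0 + (2*D)*D) = (2*D)/(0 + 2*D²) = (2*D)/((2*D²)) = (2*D)*(1/(2*D²)) = 1/D)
(19409 + v(77 - 1*45)) - 34*(-21 - 31) = (19409 + 1/(77 - 1*45)) - 34*(-21 - 31) = (19409 + 1/(77 - 45)) - 34*(-52) = (19409 + 1/32) + 1768 = 621089/32 + 1768 = 677665/32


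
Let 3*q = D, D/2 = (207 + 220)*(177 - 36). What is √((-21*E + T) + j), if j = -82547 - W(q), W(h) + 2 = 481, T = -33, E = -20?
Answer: I*√82639 ≈ 287.47*I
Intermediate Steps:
D = 120414 (D = 2*((207 + 220)*(177 - 36)) = 2*(427*141) = 2*60207 = 120414)
q = 40138 (q = (⅓)*120414 = 40138)
W(h) = 479 (W(h) = -2 + 481 = 479)
j = -83026 (j = -82547 - 1*479 = -82547 - 479 = -83026)
√((-21*E + T) + j) = √((-21*(-20) - 33) - 83026) = √((420 - 33) - 83026) = √(387 - 83026) = √(-82639) = I*√82639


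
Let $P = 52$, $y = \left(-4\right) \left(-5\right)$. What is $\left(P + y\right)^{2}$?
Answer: $5184$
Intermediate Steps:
$y = 20$
$\left(P + y\right)^{2} = \left(52 + 20\right)^{2} = 72^{2} = 5184$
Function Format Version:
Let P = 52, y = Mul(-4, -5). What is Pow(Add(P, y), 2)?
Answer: 5184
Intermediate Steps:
y = 20
Pow(Add(P, y), 2) = Pow(Add(52, 20), 2) = Pow(72, 2) = 5184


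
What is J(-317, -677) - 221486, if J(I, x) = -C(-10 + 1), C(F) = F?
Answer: -221477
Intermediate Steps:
J(I, x) = 9 (J(I, x) = -(-10 + 1) = -1*(-9) = 9)
J(-317, -677) - 221486 = 9 - 221486 = -221477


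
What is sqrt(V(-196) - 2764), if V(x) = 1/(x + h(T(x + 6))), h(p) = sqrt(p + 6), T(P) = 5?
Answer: sqrt(-541745 + 2764*sqrt(11))/sqrt(196 - sqrt(11)) ≈ 52.574*I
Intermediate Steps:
h(p) = sqrt(6 + p)
V(x) = 1/(x + sqrt(11)) (V(x) = 1/(x + sqrt(6 + 5)) = 1/(x + sqrt(11)))
sqrt(V(-196) - 2764) = sqrt(1/(-196 + sqrt(11)) - 2764) = sqrt(-2764 + 1/(-196 + sqrt(11)))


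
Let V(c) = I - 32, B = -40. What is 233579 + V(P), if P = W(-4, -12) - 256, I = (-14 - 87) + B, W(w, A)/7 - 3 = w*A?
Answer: 233406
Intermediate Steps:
W(w, A) = 21 + 7*A*w (W(w, A) = 21 + 7*(w*A) = 21 + 7*(A*w) = 21 + 7*A*w)
I = -141 (I = (-14 - 87) - 40 = -101 - 40 = -141)
P = 101 (P = (21 + 7*(-12)*(-4)) - 256 = (21 + 336) - 256 = 357 - 256 = 101)
V(c) = -173 (V(c) = -141 - 32 = -173)
233579 + V(P) = 233579 - 173 = 233406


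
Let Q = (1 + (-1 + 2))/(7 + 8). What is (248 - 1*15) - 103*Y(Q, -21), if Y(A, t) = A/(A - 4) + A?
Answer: 96926/435 ≈ 222.82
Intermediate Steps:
Q = 2/15 (Q = (1 + 1)/15 = 2*(1/15) = 2/15 ≈ 0.13333)
Y(A, t) = A + A/(-4 + A) (Y(A, t) = A/(-4 + A) + A = A + A/(-4 + A))
(248 - 1*15) - 103*Y(Q, -21) = (248 - 1*15) - 206*(-3 + 2/15)/(15*(-4 + 2/15)) = (248 - 15) - 206*(-43)/(15*(-58/15)*15) = 233 - 206*(-15)*(-43)/(15*58*15) = 233 - 103*43/435 = 233 - 4429/435 = 96926/435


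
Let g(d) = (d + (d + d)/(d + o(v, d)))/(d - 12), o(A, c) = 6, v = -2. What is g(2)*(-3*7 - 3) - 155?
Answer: -149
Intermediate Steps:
g(d) = (d + 2*d/(6 + d))/(-12 + d) (g(d) = (d + (d + d)/(d + 6))/(d - 12) = (d + (2*d)/(6 + d))/(-12 + d) = (d + 2*d/(6 + d))/(-12 + d))
g(2)*(-3*7 - 3) - 155 = (2*(8 + 2)/(-72 + 2**2 - 6*2))*(-3*7 - 3) - 155 = (2*10/(-72 + 4 - 12))*(-21 - 3) - 155 = (2*10/(-80))*(-24) - 155 = (2*(-1/80)*10)*(-24) - 155 = -1/4*(-24) - 155 = 6 - 155 = -149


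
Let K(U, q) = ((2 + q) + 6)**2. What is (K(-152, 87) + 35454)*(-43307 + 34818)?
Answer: -377582231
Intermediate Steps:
K(U, q) = (8 + q)**2
(K(-152, 87) + 35454)*(-43307 + 34818) = ((8 + 87)**2 + 35454)*(-43307 + 34818) = (95**2 + 35454)*(-8489) = (9025 + 35454)*(-8489) = 44479*(-8489) = -377582231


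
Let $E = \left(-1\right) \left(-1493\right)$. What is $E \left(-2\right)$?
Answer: $-2986$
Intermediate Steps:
$E = 1493$
$E \left(-2\right) = 1493 \left(-2\right) = -2986$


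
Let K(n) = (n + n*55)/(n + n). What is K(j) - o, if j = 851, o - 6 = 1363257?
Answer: -1363235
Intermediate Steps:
o = 1363263 (o = 6 + 1363257 = 1363263)
K(n) = 28 (K(n) = (n + 55*n)/((2*n)) = (56*n)*(1/(2*n)) = 28)
K(j) - o = 28 - 1*1363263 = 28 - 1363263 = -1363235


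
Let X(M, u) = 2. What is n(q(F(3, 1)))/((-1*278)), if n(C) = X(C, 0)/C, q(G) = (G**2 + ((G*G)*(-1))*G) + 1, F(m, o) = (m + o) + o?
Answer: 1/13761 ≈ 7.2669e-5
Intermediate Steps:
F(m, o) = m + 2*o
q(G) = 1 + G**2 - G**3 (q(G) = (G**2 + (G**2*(-1))*G) + 1 = (G**2 + (-G**2)*G) + 1 = (G**2 - G**3) + 1 = 1 + G**2 - G**3)
n(C) = 2/C
n(q(F(3, 1)))/((-1*278)) = (2/(1 + (3 + 2*1)**2 - (3 + 2*1)**3))/((-1*278)) = (2/(1 + (3 + 2)**2 - (3 + 2)**3))/(-278) = (2/(1 + 5**2 - 1*5**3))*(-1/278) = (2/(1 + 25 - 1*125))*(-1/278) = (2/(1 + 25 - 125))*(-1/278) = (2/(-99))*(-1/278) = (2*(-1/99))*(-1/278) = -2/99*(-1/278) = 1/13761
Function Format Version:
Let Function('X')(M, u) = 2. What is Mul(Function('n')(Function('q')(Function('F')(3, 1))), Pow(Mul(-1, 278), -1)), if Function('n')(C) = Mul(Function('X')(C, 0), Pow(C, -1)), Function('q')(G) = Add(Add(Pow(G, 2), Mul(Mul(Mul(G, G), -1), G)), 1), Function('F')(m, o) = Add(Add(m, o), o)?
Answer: Rational(1, 13761) ≈ 7.2669e-5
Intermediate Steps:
Function('F')(m, o) = Add(m, Mul(2, o))
Function('q')(G) = Add(1, Pow(G, 2), Mul(-1, Pow(G, 3))) (Function('q')(G) = Add(Add(Pow(G, 2), Mul(Mul(Pow(G, 2), -1), G)), 1) = Add(Add(Pow(G, 2), Mul(Mul(-1, Pow(G, 2)), G)), 1) = Add(Add(Pow(G, 2), Mul(-1, Pow(G, 3))), 1) = Add(1, Pow(G, 2), Mul(-1, Pow(G, 3))))
Function('n')(C) = Mul(2, Pow(C, -1))
Mul(Function('n')(Function('q')(Function('F')(3, 1))), Pow(Mul(-1, 278), -1)) = Mul(Mul(2, Pow(Add(1, Pow(Add(3, Mul(2, 1)), 2), Mul(-1, Pow(Add(3, Mul(2, 1)), 3))), -1)), Pow(Mul(-1, 278), -1)) = Mul(Mul(2, Pow(Add(1, Pow(Add(3, 2), 2), Mul(-1, Pow(Add(3, 2), 3))), -1)), Pow(-278, -1)) = Mul(Mul(2, Pow(Add(1, Pow(5, 2), Mul(-1, Pow(5, 3))), -1)), Rational(-1, 278)) = Mul(Mul(2, Pow(Add(1, 25, Mul(-1, 125)), -1)), Rational(-1, 278)) = Mul(Mul(2, Pow(Add(1, 25, -125), -1)), Rational(-1, 278)) = Mul(Mul(2, Pow(-99, -1)), Rational(-1, 278)) = Mul(Mul(2, Rational(-1, 99)), Rational(-1, 278)) = Mul(Rational(-2, 99), Rational(-1, 278)) = Rational(1, 13761)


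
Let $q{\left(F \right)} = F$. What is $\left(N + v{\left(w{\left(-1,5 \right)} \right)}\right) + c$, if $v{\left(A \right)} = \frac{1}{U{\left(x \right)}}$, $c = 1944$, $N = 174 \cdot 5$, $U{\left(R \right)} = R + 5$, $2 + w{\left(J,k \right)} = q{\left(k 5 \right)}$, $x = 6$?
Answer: $\frac{30955}{11} \approx 2814.1$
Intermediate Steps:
$w{\left(J,k \right)} = -2 + 5 k$ ($w{\left(J,k \right)} = -2 + k 5 = -2 + 5 k$)
$U{\left(R \right)} = 5 + R$
$N = 870$
$v{\left(A \right)} = \frac{1}{11}$ ($v{\left(A \right)} = \frac{1}{5 + 6} = \frac{1}{11}$)
$\left(N + v{\left(w{\left(-1,5 \right)} \right)}\right) + c = \left(870 + \frac{1}{11}\right) + 1944 = \frac{9571}{11} + 1944 = \frac{30955}{11}$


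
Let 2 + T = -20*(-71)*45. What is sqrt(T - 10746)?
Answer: 4*sqrt(3322) ≈ 230.55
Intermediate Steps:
T = 63898 (T = -2 - 20*(-71)*45 = -2 + 1420*45 = -2 + 63900 = 63898)
sqrt(T - 10746) = sqrt(63898 - 10746) = sqrt(53152) = 4*sqrt(3322)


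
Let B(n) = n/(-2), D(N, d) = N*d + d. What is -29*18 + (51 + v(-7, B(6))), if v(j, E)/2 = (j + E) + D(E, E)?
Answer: -479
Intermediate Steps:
D(N, d) = d + N*d
B(n) = -n/2 (B(n) = n*(-½) = -n/2)
v(j, E) = 2*E + 2*j + 2*E*(1 + E) (v(j, E) = 2*((j + E) + E*(1 + E)) = 2*((E + j) + E*(1 + E)) = 2*(E + j + E*(1 + E)) = 2*E + 2*j + 2*E*(1 + E))
-29*18 + (51 + v(-7, B(6))) = -29*18 + (51 + (2*(-½*6) + 2*(-7) + 2*(-½*6)*(1 - ½*6))) = -522 + (51 + (2*(-3) - 14 + 2*(-3)*(1 - 3))) = -522 + (51 + (-6 - 14 + 2*(-3)*(-2))) = -522 + (51 + (-6 - 14 + 12)) = -522 + (51 - 8) = -522 + 43 = -479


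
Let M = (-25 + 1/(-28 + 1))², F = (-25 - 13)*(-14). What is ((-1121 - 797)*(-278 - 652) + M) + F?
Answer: 1301191264/729 ≈ 1.7849e+6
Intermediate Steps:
F = 532 (F = -38*(-14) = 532)
M = 456976/729 (M = (-25 + 1/(-27))² = (-25 - 1/27)² = (-676/27)² = 456976/729 ≈ 626.85)
((-1121 - 797)*(-278 - 652) + M) + F = ((-1121 - 797)*(-278 - 652) + 456976/729) + 532 = (-1918*(-930) + 456976/729) + 532 = (1783740 + 456976/729) + 532 = 1300803436/729 + 532 = 1301191264/729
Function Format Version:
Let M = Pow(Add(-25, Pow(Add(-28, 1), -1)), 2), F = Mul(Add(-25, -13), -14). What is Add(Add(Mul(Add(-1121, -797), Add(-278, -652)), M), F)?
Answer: Rational(1301191264, 729) ≈ 1.7849e+6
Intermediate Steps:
F = 532 (F = Mul(-38, -14) = 532)
M = Rational(456976, 729) (M = Pow(Add(-25, Pow(-27, -1)), 2) = Pow(Add(-25, Rational(-1, 27)), 2) = Pow(Rational(-676, 27), 2) = Rational(456976, 729) ≈ 626.85)
Add(Add(Mul(Add(-1121, -797), Add(-278, -652)), M), F) = Add(Add(Mul(Add(-1121, -797), Add(-278, -652)), Rational(456976, 729)), 532) = Add(Add(Mul(-1918, -930), Rational(456976, 729)), 532) = Add(Add(1783740, Rational(456976, 729)), 532) = Add(Rational(1300803436, 729), 532) = Rational(1301191264, 729)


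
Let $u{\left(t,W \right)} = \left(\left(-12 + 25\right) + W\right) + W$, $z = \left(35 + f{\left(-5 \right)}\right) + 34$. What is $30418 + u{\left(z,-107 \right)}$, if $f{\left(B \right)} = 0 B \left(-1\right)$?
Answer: $30217$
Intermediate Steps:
$f{\left(B \right)} = 0$ ($f{\left(B \right)} = 0 \left(-1\right) = 0$)
$z = 69$ ($z = \left(35 + 0\right) + 34 = 35 + 34 = 69$)
$u{\left(t,W \right)} = 13 + 2 W$ ($u{\left(t,W \right)} = \left(13 + W\right) + W = 13 + 2 W$)
$30418 + u{\left(z,-107 \right)} = 30418 + \left(13 + 2 \left(-107\right)\right) = 30418 + \left(13 - 214\right) = 30418 - 201 = 30217$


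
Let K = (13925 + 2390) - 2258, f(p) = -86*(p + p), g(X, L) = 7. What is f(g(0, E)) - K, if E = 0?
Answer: -15261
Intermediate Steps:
f(p) = -172*p
K = 14057 (K = 16315 - 2258 = 14057)
f(g(0, E)) - K = -172*7 - 1*14057 = -1204 - 14057 = -15261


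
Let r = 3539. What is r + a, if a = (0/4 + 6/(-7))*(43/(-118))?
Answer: 1461736/413 ≈ 3539.3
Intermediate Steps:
a = 129/413 (a = (0*(¼) + 6*(-⅐))*(43*(-1/118)) = (0 - 6/7)*(-43/118) = -6/7*(-43/118) = 129/413 ≈ 0.31235)
r + a = 3539 + 129/413 = 1461736/413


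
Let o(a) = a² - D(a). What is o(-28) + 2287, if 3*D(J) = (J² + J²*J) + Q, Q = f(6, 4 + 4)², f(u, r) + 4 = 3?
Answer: 30380/3 ≈ 10127.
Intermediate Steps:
f(u, r) = -1 (f(u, r) = -4 + 3 = -1)
Q = 1 (Q = (-1)² = 1)
D(J) = ⅓ + J²/3 + J³/3 (D(J) = ((J² + J²*J) + 1)/3 = ((J² + J³) + 1)/3 = (1 + J² + J³)/3 = ⅓ + J²/3 + J³/3)
o(a) = -⅓ - a³/3 + 2*a²/3 (o(a) = a² - (⅓ + a²/3 + a³/3) = a² + (-⅓ - a²/3 - a³/3) = -⅓ - a³/3 + 2*a²/3)
o(-28) + 2287 = (-⅓ - ⅓*(-28)³ + (⅔)*(-28)²) + 2287 = (-⅓ - ⅓*(-21952) + (⅔)*784) + 2287 = (-⅓ + 21952/3 + 1568/3) + 2287 = 23519/3 + 2287 = 30380/3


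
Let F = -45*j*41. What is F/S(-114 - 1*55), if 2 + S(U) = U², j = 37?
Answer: -68265/28559 ≈ -2.3903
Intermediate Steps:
S(U) = -2 + U²
F = -68265 (F = -45*37*41 = -1665*41 = -68265)
F/S(-114 - 1*55) = -68265/(-2 + (-114 - 1*55)²) = -68265/(-2 + (-114 - 55)²) = -68265/(-2 + (-169)²) = -68265/(-2 + 28561) = -68265/28559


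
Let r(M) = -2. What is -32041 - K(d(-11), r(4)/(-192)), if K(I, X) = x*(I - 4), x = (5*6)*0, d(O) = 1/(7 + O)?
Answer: -32041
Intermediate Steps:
x = 0 (x = 30*0 = 0)
K(I, X) = 0 (K(I, X) = 0*(I - 4) = 0*(-4 + I) = 0)
-32041 - K(d(-11), r(4)/(-192)) = -32041 - 1*0 = -32041 + 0 = -32041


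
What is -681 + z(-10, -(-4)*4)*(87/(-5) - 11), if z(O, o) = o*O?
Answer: 3863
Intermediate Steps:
z(O, o) = O*o
-681 + z(-10, -(-4)*4)*(87/(-5) - 11) = -681 + (-(-10)*(-4*4))*(87/(-5) - 11) = -681 + (-(-10)*(-16))*(87*(-⅕) - 11) = -681 + (-10*16)*(-87/5 - 11) = -681 - 160*(-142/5) = -681 + 4544 = 3863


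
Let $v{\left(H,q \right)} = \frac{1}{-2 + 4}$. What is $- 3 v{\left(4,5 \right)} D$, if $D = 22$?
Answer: $-33$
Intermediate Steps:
$v{\left(H,q \right)} = \frac{1}{2}$
$- 3 v{\left(4,5 \right)} D = \left(-3\right) \frac{1}{2} \cdot 22 = \left(- \frac{3}{2}\right) 22 = -33$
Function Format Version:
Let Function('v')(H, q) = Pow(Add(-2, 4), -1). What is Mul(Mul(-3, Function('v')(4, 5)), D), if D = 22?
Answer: -33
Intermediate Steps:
Function('v')(H, q) = Rational(1, 2) (Function('v')(H, q) = Pow(2, -1) = Rational(1, 2))
Mul(Mul(-3, Function('v')(4, 5)), D) = Mul(Mul(-3, Rational(1, 2)), 22) = Mul(Rational(-3, 2), 22) = -33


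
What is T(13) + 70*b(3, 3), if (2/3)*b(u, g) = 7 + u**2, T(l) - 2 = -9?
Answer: 1673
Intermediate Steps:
T(l) = -7 (T(l) = 2 - 9 = -7)
b(u, g) = 21/2 + 3*u**2/2 (b(u, g) = 3*(7 + u**2)/2 = 21/2 + 3*u**2/2)
T(13) + 70*b(3, 3) = -7 + 70*(21/2 + (3/2)*3**2) = -7 + 70*(21/2 + (3/2)*9) = -7 + 70*(21/2 + 27/2) = -7 + 70*24 = -7 + 1680 = 1673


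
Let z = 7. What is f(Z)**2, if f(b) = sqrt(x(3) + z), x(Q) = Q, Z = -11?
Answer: 10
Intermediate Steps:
f(b) = sqrt(10) (f(b) = sqrt(3 + 7) = sqrt(10))
f(Z)**2 = (sqrt(10))**2 = 10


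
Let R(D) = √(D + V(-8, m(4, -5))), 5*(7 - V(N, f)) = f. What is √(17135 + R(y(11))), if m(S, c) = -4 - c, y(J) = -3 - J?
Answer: √(428375 + 30*I*√5)/5 ≈ 130.9 + 0.010249*I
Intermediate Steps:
V(N, f) = 7 - f/5
R(D) = √(34/5 + D) (R(D) = √(D + (7 - (-4 - 1*(-5))/5)) = √(D + (7 - (-4 + 5)/5)) = √(D + (7 - ⅕*1)) = √(D + (7 - ⅕)) = √(D + 34/5) = √(34/5 + D))
√(17135 + R(y(11))) = √(17135 + √(170 + 25*(-3 - 1*11))/5) = √(17135 + √(170 + 25*(-3 - 11))/5) = √(17135 + √(170 + 25*(-14))/5) = √(17135 + √(170 - 350)/5) = √(17135 + √(-180)/5) = √(17135 + (6*I*√5)/5) = √(17135 + 6*I*√5/5)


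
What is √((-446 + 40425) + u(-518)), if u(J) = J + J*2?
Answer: 5*√1537 ≈ 196.02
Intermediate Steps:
u(J) = 3*J (u(J) = J + 2*J = 3*J)
√((-446 + 40425) + u(-518)) = √((-446 + 40425) + 3*(-518)) = √(39979 - 1554) = √38425 = 5*√1537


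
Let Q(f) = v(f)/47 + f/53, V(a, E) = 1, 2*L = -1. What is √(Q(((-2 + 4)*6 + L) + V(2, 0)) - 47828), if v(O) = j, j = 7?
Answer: I*√1187096905778/4982 ≈ 218.7*I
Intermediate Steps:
L = -½ (L = (½)*(-1) = -½ ≈ -0.50000)
v(O) = 7
Q(f) = 7/47 + f/53
√(Q(((-2 + 4)*6 + L) + V(2, 0)) - 47828) = √((7/47 + (((-2 + 4)*6 - ½) + 1)/53) - 47828) = √((7/47 + ((2*6 - ½) + 1)/53) - 47828) = √((7/47 + ((12 - ½) + 1)/53) - 47828) = √((7/47 + (23/2 + 1)/53) - 47828) = √((7/47 + (1/53)*(25/2)) - 47828) = √((7/47 + 25/106) - 47828) = √(1917/4982 - 47828) = √(-238277179/4982) = I*√1187096905778/4982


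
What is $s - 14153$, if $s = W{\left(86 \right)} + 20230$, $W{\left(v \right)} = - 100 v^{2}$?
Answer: $-733523$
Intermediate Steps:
$s = -719370$ ($s = - 100 \cdot 86^{2} + 20230 = \left(-100\right) 7396 + 20230 = -739600 + 20230 = -719370$)
$s - 14153 = -719370 - 14153 = -733523$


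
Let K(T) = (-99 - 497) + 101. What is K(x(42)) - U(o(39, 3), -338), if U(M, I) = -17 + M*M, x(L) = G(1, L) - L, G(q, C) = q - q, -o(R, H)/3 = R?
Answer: -14167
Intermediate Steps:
o(R, H) = -3*R
G(q, C) = 0
x(L) = -L (x(L) = 0 - L = -L)
U(M, I) = -17 + M²
K(T) = -495 (K(T) = -596 + 101 = -495)
K(x(42)) - U(o(39, 3), -338) = -495 - (-17 + (-3*39)²) = -495 - (-17 + (-117)²) = -495 - (-17 + 13689) = -495 - 1*13672 = -495 - 13672 = -14167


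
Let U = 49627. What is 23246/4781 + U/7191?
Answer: 404428673/34380171 ≈ 11.763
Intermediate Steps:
23246/4781 + U/7191 = 23246/4781 + 49627/7191 = 404428673/34380171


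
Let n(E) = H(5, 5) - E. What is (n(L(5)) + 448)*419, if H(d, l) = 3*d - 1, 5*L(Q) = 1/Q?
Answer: 4839031/25 ≈ 1.9356e+5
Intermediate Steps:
L(Q) = 1/(5*Q) (L(Q) = (1/Q)/5 = 1/(5*Q))
H(d, l) = -1 + 3*d
n(E) = 14 - E (n(E) = (-1 + 3*5) - E = (-1 + 15) - E = 14 - E)
(n(L(5)) + 448)*419 = ((14 - 1/(5*5)) + 448)*419 = ((14 - 1*1/25) + 448)*419 = ((14 - 1/25) + 448)*419 = (349/25 + 448)*419 = (11549/25)*419 = 4839031/25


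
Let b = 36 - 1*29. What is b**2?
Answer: 49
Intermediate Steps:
b = 7 (b = 36 - 29 = 7)
b**2 = 7**2 = 49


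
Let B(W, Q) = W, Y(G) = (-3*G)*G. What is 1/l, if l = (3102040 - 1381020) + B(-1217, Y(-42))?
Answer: 1/1719803 ≈ 5.8146e-7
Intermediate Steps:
Y(G) = -3*G²
l = 1719803 (l = (3102040 - 1381020) - 1217 = 1721020 - 1217 = 1719803)
1/l = 1/1719803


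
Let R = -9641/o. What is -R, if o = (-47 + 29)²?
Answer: 9641/324 ≈ 29.756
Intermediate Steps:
o = 324 (o = (-18)² = 324)
R = -9641/324 ≈ -29.756
-R = -1*(-9641/324) = 9641/324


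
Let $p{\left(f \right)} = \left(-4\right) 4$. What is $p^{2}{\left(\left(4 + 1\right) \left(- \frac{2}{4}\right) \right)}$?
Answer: $256$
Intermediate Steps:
$p{\left(f \right)} = -16$
$p^{2}{\left(\left(4 + 1\right) \left(- \frac{2}{4}\right) \right)} = \left(-16\right)^{2} = 256$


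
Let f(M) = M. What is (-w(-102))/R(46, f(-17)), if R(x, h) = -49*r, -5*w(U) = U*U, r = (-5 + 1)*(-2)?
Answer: -2601/490 ≈ -5.3082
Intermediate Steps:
r = 8 (r = -4*(-2) = 8)
w(U) = -U²/5 (w(U) = -U*U/5 = -U²/5)
R(x, h) = -392 (R(x, h) = -49*8 = -392)
(-w(-102))/R(46, f(-17)) = -(-1)*(-102)²/5/(-392) = -(-1)*10404/5*(-1/392) = -1*(-10404/5)*(-1/392) = (10404/5)*(-1/392) = -2601/490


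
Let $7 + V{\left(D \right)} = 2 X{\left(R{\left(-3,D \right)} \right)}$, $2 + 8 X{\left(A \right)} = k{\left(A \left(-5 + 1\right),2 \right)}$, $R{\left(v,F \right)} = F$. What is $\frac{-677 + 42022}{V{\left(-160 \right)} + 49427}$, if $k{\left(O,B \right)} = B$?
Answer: $\frac{8269}{9884} \approx 0.83661$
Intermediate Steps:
$X{\left(A \right)} = 0$ ($X{\left(A \right)} = - \frac{1}{4} + \frac{1}{8} \cdot 2 = - \frac{1}{4} + \frac{1}{4} = 0$)
$V{\left(D \right)} = -7$ ($V{\left(D \right)} = -7 + 2 \cdot 0 = -7 + 0 = -7$)
$\frac{-677 + 42022}{V{\left(-160 \right)} + 49427} = \frac{-677 + 42022}{-7 + 49427} = \frac{41345}{49420} = 41345 \cdot \frac{1}{49420} = \frac{8269}{9884}$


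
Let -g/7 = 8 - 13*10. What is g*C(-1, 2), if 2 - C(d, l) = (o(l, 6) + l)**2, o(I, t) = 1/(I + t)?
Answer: -68747/32 ≈ -2148.3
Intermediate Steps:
C(d, l) = 2 - (l + 1/(6 + l))**2 (C(d, l) = 2 - (1/(l + 6) + l)**2 = 2 - (1/(6 + l) + l)**2 = 2 - (l + 1/(6 + l))**2)
g = 854 (g = -7*(8 - 13*10) = -7*(8 - 130) = -7*(-122) = 854)
g*C(-1, 2) = 854*(2 - (2 + 1/(6 + 2))**2) = 854*(2 - (2 + 1/8)**2) = 854*(2 - (17/8)**2) = 854*(2 - 1*289/64) = 854*(2 - 289/64) = 854*(-161/64) = -68747/32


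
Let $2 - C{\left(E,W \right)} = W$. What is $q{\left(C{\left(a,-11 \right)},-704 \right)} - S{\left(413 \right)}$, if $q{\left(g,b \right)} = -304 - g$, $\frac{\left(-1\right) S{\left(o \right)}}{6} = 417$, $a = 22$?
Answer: $2185$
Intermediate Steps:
$S{\left(o \right)} = -2502$ ($S{\left(o \right)} = \left(-6\right) 417 = -2502$)
$C{\left(E,W \right)} = 2 - W$
$q{\left(C{\left(a,-11 \right)},-704 \right)} - S{\left(413 \right)} = \left(-304 - \left(2 - -11\right)\right) - -2502 = \left(-304 - \left(2 + 11\right)\right) + 2502 = \left(-304 - 13\right) + 2502 = -317 + 2502 = 2185$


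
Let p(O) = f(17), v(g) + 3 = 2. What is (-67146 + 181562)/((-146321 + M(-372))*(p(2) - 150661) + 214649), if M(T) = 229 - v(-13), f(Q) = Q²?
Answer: 114416/21968210501 ≈ 5.2083e-6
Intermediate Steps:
v(g) = -1 (v(g) = -3 + 2 = -1)
M(T) = 230 (M(T) = 229 - 1*(-1) = 229 + 1 = 230)
p(O) = 289 (p(O) = 17² = 289)
(-67146 + 181562)/((-146321 + M(-372))*(p(2) - 150661) + 214649) = (-67146 + 181562)/((-146321 + 230)*(289 - 150661) + 214649) = 114416/(-146091*(-150372) + 214649) = 114416/(21967995852 + 214649) = 114416/21968210501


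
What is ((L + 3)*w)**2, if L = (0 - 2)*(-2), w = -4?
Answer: 784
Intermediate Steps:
L = 4 (L = -2*(-2) = 4)
((L + 3)*w)**2 = ((4 + 3)*(-4))**2 = (7*(-4))**2 = (-28)**2 = 784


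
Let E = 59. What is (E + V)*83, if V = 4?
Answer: 5229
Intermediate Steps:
(E + V)*83 = (59 + 4)*83 = 63*83 = 5229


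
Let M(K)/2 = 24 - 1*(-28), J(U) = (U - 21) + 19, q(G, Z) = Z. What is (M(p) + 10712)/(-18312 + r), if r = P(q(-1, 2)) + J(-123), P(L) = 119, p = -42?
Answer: -5408/9159 ≈ -0.59046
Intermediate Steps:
J(U) = -2 + U (J(U) = (-21 + U) + 19 = -2 + U)
M(K) = 104 (M(K) = 2*(24 - 1*(-28)) = 2*(24 + 28) = 2*52 = 104)
r = -6 (r = 119 + (-2 - 123) = 119 - 125 = -6)
(M(p) + 10712)/(-18312 + r) = (104 + 10712)/(-18312 - 6) = 10816/(-18318) = 10816*(-1/18318) = -5408/9159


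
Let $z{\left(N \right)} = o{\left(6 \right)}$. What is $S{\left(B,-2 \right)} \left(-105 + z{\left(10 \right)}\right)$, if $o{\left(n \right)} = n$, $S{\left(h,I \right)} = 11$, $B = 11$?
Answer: $-1089$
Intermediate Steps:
$z{\left(N \right)} = 6$
$S{\left(B,-2 \right)} \left(-105 + z{\left(10 \right)}\right) = 11 \left(-105 + 6\right) = 11 \left(-99\right) = -1089$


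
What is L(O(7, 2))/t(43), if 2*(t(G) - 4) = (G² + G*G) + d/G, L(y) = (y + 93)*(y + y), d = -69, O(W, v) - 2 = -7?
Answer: -75680/159289 ≈ -0.47511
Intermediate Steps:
O(W, v) = -5 (O(W, v) = 2 - 7 = -5)
L(y) = 2*y*(93 + y) (L(y) = (93 + y)*(2*y) = 2*y*(93 + y))
t(G) = 4 + G² - 69/(2*G) (t(G) = 4 + ((G² + G*G) - 69/G)/2 = 4 + ((G² + G²) - 69/G)/2 = 4 + (2*G² - 69/G)/2 = 4 + (-69/G + 2*G²)/2 = 4 + (G² - 69/(2*G)) = 4 + G² - 69/(2*G))
L(O(7, 2))/t(43) = (2*(-5)*(93 - 5))/(4 + 43² - 69/2/43) = (2*(-5)*88)/(4 + 1849 - 69/2*1/43) = -880/(4 + 1849 - 69/86) = -880/159289/86 = -880*86/159289 = -75680/159289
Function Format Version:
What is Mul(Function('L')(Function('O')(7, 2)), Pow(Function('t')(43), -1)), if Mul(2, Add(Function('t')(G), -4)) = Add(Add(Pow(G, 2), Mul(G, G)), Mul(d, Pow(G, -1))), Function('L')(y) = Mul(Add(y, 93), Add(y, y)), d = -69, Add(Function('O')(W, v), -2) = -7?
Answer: Rational(-75680, 159289) ≈ -0.47511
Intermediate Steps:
Function('O')(W, v) = -5 (Function('O')(W, v) = Add(2, -7) = -5)
Function('L')(y) = Mul(2, y, Add(93, y)) (Function('L')(y) = Mul(Add(93, y), Mul(2, y)) = Mul(2, y, Add(93, y)))
Function('t')(G) = Add(4, Pow(G, 2), Mul(Rational(-69, 2), Pow(G, -1))) (Function('t')(G) = Add(4, Mul(Rational(1, 2), Add(Add(Pow(G, 2), Mul(G, G)), Mul(-69, Pow(G, -1))))) = Add(4, Mul(Rational(1, 2), Add(Add(Pow(G, 2), Pow(G, 2)), Mul(-69, Pow(G, -1))))) = Add(4, Mul(Rational(1, 2), Add(Mul(2, Pow(G, 2)), Mul(-69, Pow(G, -1))))) = Add(4, Mul(Rational(1, 2), Add(Mul(-69, Pow(G, -1)), Mul(2, Pow(G, 2))))) = Add(4, Add(Pow(G, 2), Mul(Rational(-69, 2), Pow(G, -1)))) = Add(4, Pow(G, 2), Mul(Rational(-69, 2), Pow(G, -1))))
Mul(Function('L')(Function('O')(7, 2)), Pow(Function('t')(43), -1)) = Mul(Mul(2, -5, Add(93, -5)), Pow(Add(4, Pow(43, 2), Mul(Rational(-69, 2), Pow(43, -1))), -1)) = Mul(Mul(2, -5, 88), Pow(Add(4, 1849, Mul(Rational(-69, 2), Rational(1, 43))), -1)) = Mul(-880, Pow(Add(4, 1849, Rational(-69, 86)), -1)) = Mul(-880, Pow(Rational(159289, 86), -1)) = Mul(-880, Rational(86, 159289)) = Rational(-75680, 159289)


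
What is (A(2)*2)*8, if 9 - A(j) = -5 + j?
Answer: 192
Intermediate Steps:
A(j) = 14 - j (A(j) = 9 - (-5 + j) = 9 + (5 - j) = 14 - j)
(A(2)*2)*8 = ((14 - 1*2)*2)*8 = ((14 - 2)*2)*8 = (12*2)*8 = 24*8 = 192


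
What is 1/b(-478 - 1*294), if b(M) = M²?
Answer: 1/595984 ≈ 1.6779e-6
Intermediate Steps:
1/b(-478 - 1*294) = 1/((-478 - 1*294)²) = 1/((-478 - 294)²) = 1/((-772)²) = 1/595984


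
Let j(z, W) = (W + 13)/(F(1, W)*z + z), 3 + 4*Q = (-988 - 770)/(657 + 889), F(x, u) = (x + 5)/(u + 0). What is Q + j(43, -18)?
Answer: -40176/33239 ≈ -1.2087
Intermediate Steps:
F(x, u) = (5 + x)/u
Q = -1599/1546 (Q = -¾ + ((-988 - 770)/(657 + 889))/4 = -¾ + (-1758/1546)/4 = -¾ + (-1758*1/1546)/4 = -¾ + (¼)*(-879/773) = -¾ - 879/3092 = -1599/1546 ≈ -1.0343)
j(z, W) = (13 + W)/(z + 6*z/W) (j(z, W) = (W + 13)/(((5 + 1)/W)*z + z) = (13 + W)/((6/W)*z + z) = (13 + W)/(6*z/W + z) = (13 + W)/(z + 6*z/W))
Q + j(43, -18) = -1599/1546 - 18*(13 - 18)/(43*(6 - 18)) = -1599/1546 - 18*1/43*(-5)/(-12) = -1599/1546 - 18*1/43*(-1/12)*(-5) = -1599/1546 - 15/86 = -40176/33239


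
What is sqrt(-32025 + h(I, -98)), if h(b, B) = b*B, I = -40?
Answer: I*sqrt(28105) ≈ 167.65*I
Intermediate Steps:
h(b, B) = B*b
sqrt(-32025 + h(I, -98)) = sqrt(-32025 - 98*(-40)) = sqrt(-32025 + 3920) = sqrt(-28105) = I*sqrt(28105)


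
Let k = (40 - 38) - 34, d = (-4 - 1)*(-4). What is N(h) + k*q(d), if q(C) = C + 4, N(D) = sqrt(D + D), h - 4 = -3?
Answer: -768 + sqrt(2) ≈ -766.59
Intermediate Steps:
h = 1 (h = 4 - 3 = 1)
N(D) = sqrt(2)*sqrt(D) (N(D) = sqrt(2*D) = sqrt(2)*sqrt(D))
d = 20 (d = -5*(-4) = 20)
k = -32 (k = 2 - 34 = -32)
q(C) = 4 + C
N(h) + k*q(d) = sqrt(2)*sqrt(1) - 32*(4 + 20) = sqrt(2)*1 - 32*24 = sqrt(2) - 768 = -768 + sqrt(2)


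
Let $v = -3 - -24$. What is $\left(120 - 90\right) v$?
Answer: $630$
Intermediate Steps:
$v = 21$ ($v = -3 + 24 = 21$)
$\left(120 - 90\right) v = \left(120 - 90\right) 21 = 30 \cdot 21 = 630$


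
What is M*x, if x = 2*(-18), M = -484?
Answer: 17424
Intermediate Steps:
x = -36
M*x = -484*(-36) = 17424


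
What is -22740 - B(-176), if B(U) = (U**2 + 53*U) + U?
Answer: -44212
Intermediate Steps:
B(U) = U**2 + 54*U
-22740 - B(-176) = -22740 - (-176)*(54 - 176) = -22740 - (-176)*(-122) = -22740 - 1*21472 = -22740 - 21472 = -44212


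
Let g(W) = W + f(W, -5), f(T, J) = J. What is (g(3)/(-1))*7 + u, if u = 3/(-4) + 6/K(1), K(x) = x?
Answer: 77/4 ≈ 19.250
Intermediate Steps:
u = 21/4 (u = 3/(-4) + 6/1 = 3*(-¼) + 6*1 = -¾ + 6 = 21/4 ≈ 5.2500)
g(W) = -5 + W (g(W) = W - 5 = -5 + W)
(g(3)/(-1))*7 + u = ((-5 + 3)/(-1))*7 + 21/4 = -2*(-1)*7 + 21/4 = 2*7 + 21/4 = 14 + 21/4 = 77/4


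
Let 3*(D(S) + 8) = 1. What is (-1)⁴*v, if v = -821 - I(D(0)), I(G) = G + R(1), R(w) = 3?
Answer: -2449/3 ≈ -816.33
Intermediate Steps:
D(S) = -23/3 (D(S) = -8 + (⅓)*1 = -8 + ⅓ = -23/3)
I(G) = 3 + G (I(G) = G + 3 = 3 + G)
v = -2449/3 (v = -821 - (3 - 23/3) = -821 - 1*(-14/3) = -821 + 14/3 = -2449/3 ≈ -816.33)
(-1)⁴*v = (-1)⁴*(-2449/3) = 1*(-2449/3) = -2449/3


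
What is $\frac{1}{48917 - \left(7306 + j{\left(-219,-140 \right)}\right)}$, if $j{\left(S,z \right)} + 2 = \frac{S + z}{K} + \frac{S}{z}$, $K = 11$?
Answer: $\frac{1540}{64131871} \approx 2.4013 \cdot 10^{-5}$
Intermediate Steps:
$j{\left(S,z \right)} = -2 + \frac{S}{11} + \frac{z}{11} + \frac{S}{z}$ ($j{\left(S,z \right)} = -2 + \left(\frac{S + z}{11} + \frac{S}{z}\right) = -2 + \left(\left(S + z\right) \frac{1}{11} + \frac{S}{z}\right) = -2 + \left(\left(\frac{S}{11} + \frac{z}{11}\right) + \frac{S}{z}\right) = -2 + \left(\frac{S}{11} + \frac{z}{11} + \frac{S}{z}\right) = -2 + \frac{S}{11} + \frac{z}{11} + \frac{S}{z}$)
$\frac{1}{48917 - \left(7306 + j{\left(-219,-140 \right)}\right)} = \frac{1}{48917 - \left(7306 + \frac{-219 + \frac{1}{11} \left(-140\right) \left(-22 - 219 - 140\right)}{-140}\right)} = \frac{1}{48917 - \left(7306 - \frac{-219 + \frac{1}{11} \left(-140\right) \left(-381\right)}{140}\right)} = \frac{1}{48917 - \left(7306 - \frac{-219 + \frac{53340}{11}}{140}\right)} = \frac{1}{48917 - \left(7306 - \frac{50931}{1540}\right)} = \frac{1}{48917 - \frac{11200309}{1540}} = \frac{1}{\frac{64131871}{1540}} = \frac{1540}{64131871}$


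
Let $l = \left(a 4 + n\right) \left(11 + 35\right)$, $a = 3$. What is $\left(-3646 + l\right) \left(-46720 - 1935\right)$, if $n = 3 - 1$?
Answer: $146062310$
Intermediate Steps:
$n = 2$ ($n = 3 - 1 = 2$)
$l = 644$ ($l = \left(3 \cdot 4 + 2\right) \left(11 + 35\right) = \left(12 + 2\right) 46 = 14 \cdot 46 = 644$)
$\left(-3646 + l\right) \left(-46720 - 1935\right) = \left(-3646 + 644\right) \left(-46720 - 1935\right) = \left(-3002\right) \left(-48655\right) = 146062310$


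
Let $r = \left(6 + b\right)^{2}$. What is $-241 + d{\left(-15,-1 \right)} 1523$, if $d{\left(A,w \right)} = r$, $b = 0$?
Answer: $54587$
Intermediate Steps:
$r = 36$ ($r = \left(6 + 0\right)^{2} = 6^{2} = 36$)
$d{\left(A,w \right)} = 36$
$-241 + d{\left(-15,-1 \right)} 1523 = -241 + 36 \cdot 1523 = -241 + 54828 = 54587$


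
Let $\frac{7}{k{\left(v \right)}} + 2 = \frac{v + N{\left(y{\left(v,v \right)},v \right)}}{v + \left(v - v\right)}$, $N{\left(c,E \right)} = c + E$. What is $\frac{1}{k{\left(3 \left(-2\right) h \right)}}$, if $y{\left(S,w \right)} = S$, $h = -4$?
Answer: $\frac{1}{7} \approx 0.14286$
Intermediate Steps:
$N{\left(c,E \right)} = E + c$
$k{\left(v \right)} = 7$ ($k{\left(v \right)} = \frac{7}{-2 + \frac{v + \left(v + v\right)}{v + \left(v - v\right)}} = \frac{7}{-2 + \frac{v + 2 v}{v + 0}} = \frac{7}{-2 + \frac{3 v}{v}} = \frac{7}{-2 + 3} = \frac{7}{1} = 7 \cdot 1 = 7$)
$\frac{1}{k{\left(3 \left(-2\right) h \right)}} = \frac{1}{7}$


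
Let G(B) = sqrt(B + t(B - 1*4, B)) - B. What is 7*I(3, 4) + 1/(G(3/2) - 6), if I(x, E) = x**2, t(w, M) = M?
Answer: 4463/71 - 4*sqrt(3)/213 ≈ 62.827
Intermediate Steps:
G(B) = -B + sqrt(2)*sqrt(B) (G(B) = sqrt(B + B) - B = sqrt(2*B) - B = sqrt(2)*sqrt(B) - B = -B + sqrt(2)*sqrt(B))
7*I(3, 4) + 1/(G(3/2) - 6) = 7*3**2 + 1/((-3/2 + sqrt(2)*sqrt(3/2)) - 6) = 7*9 + 1/((-3/2 + sqrt(2)*sqrt(3*(1/2))) - 6) = 63 + 1/((-1*3/2 + sqrt(2)*sqrt(3/2)) - 6) = 63 + 1/((-3/2 + sqrt(2)*(sqrt(6)/2)) - 6) = 63 + 1/((-3/2 + sqrt(3)) - 6) = 63 + 1/(-15/2 + sqrt(3))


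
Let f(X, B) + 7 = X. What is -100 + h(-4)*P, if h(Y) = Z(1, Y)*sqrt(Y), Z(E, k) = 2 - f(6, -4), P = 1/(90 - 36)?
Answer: -100 + I/9 ≈ -100.0 + 0.11111*I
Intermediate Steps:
f(X, B) = -7 + X
P = 1/54 ≈ 0.018519
Z(E, k) = 3 (Z(E, k) = 2 - (-7 + 6) = 2 - 1*(-1) = 2 + 1 = 3)
h(Y) = 3*sqrt(Y)
-100 + h(-4)*P = -100 + (3*sqrt(-4))*(1/54) = -100 + (3*(2*I))*(1/54) = -100 + (6*I)*(1/54) = -100 + I/9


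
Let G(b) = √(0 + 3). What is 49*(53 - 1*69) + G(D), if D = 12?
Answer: -784 + √3 ≈ -782.27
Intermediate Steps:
G(b) = √3
49*(53 - 1*69) + G(D) = 49*(53 - 1*69) + √3 = 49*(53 - 69) + √3 = 49*(-16) + √3 = -784 + √3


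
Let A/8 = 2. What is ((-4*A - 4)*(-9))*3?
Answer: 1836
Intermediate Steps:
A = 16 (A = 8*2 = 16)
((-4*A - 4)*(-9))*3 = ((-4*16 - 4)*(-9))*3 = ((-64 - 4)*(-9))*3 = -68*(-9)*3 = 612*3 = 1836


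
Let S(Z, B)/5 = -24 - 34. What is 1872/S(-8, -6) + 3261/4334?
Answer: -3583779/628430 ≈ -5.7028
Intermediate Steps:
S(Z, B) = -290 (S(Z, B) = 5*(-24 - 34) = 5*(-58) = -290)
1872/S(-8, -6) + 3261/4334 = 1872/(-290) + 3261/4334 = 1872*(-1/290) + 3261*(1/4334) = -936/145 + 3261/4334 = -3583779/628430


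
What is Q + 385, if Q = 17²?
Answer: 674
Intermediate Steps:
Q = 289
Q + 385 = 289 + 385 = 674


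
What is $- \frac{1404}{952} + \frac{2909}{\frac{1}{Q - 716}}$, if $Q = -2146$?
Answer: $- \frac{1981483155}{238} \approx -8.3256 \cdot 10^{6}$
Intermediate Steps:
$- \frac{1404}{952} + \frac{2909}{\frac{1}{Q - 716}} = - \frac{1404}{952} + \frac{2909}{\frac{1}{-2146 - 716}} = \left(-1404\right) \frac{1}{952} + \frac{2909}{\frac{1}{-2862}} = - \frac{351}{238} + \frac{2909}{- \frac{1}{2862}} = - \frac{351}{238} + 2909 \left(-2862\right) = - \frac{351}{238} - 8325558 = - \frac{1981483155}{238}$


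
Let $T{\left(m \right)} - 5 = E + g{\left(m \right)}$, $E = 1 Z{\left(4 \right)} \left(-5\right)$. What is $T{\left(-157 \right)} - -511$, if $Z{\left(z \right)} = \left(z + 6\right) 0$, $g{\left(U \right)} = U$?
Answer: $359$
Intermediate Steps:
$Z{\left(z \right)} = 0$ ($Z{\left(z \right)} = \left(6 + z\right) 0 = 0$)
$E = 0$ ($E = 1 \cdot 0 \left(-5\right) = 0 \left(-5\right) = 0$)
$T{\left(m \right)} = 5 + m$ ($T{\left(m \right)} = 5 + \left(0 + m\right) = 5 + m$)
$T{\left(-157 \right)} - -511 = \left(5 - 157\right) - -511 = -152 + 511 = 359$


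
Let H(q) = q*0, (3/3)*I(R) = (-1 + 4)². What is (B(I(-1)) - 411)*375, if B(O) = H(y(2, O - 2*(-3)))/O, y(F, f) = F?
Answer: -154125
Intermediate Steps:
I(R) = 9 (I(R) = (-1 + 4)² = 3² = 9)
H(q) = 0
B(O) = 0 (B(O) = 0/O = 0)
(B(I(-1)) - 411)*375 = (0 - 411)*375 = -411*375 = -154125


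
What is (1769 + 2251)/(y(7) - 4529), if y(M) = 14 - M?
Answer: -2010/2261 ≈ -0.88899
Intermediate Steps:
(1769 + 2251)/(y(7) - 4529) = (1769 + 2251)/((14 - 1*7) - 4529) = 4020/((14 - 7) - 4529) = 4020/(7 - 4529) = 4020/(-4522) = 4020*(-1/4522) = -2010/2261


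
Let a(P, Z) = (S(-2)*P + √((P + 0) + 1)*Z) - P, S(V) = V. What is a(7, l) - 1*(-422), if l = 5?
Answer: 401 + 10*√2 ≈ 415.14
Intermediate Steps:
a(P, Z) = -3*P + Z*√(1 + P) (a(P, Z) = (-2*P + √((P + 0) + 1)*Z) - P = (-2*P + √(P + 1)*Z) - P = (-2*P + √(1 + P)*Z) - P = (-2*P + Z*√(1 + P)) - P = -3*P + Z*√(1 + P))
a(7, l) - 1*(-422) = (-3*7 + 5*√(1 + 7)) - 1*(-422) = (-21 + 5*√8) + 422 = (-21 + 5*(2*√2)) + 422 = (-21 + 10*√2) + 422 = 401 + 10*√2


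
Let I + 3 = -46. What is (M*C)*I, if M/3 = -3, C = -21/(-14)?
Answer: 1323/2 ≈ 661.50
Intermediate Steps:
C = 3/2 (C = -21*(-1/14) = 3/2 ≈ 1.5000)
M = -9 (M = 3*(-3) = -9)
I = -49 (I = -3 - 46 = -49)
(M*C)*I = -9*3/2*(-49) = -27/2*(-49) = 1323/2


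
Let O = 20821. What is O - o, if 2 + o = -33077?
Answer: 53900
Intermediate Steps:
o = -33079 (o = -2 - 33077 = -33079)
O - o = 20821 - 1*(-33079) = 20821 + 33079 = 53900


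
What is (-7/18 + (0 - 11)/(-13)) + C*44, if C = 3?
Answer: 30995/234 ≈ 132.46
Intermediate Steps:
(-7/18 + (0 - 11)/(-13)) + C*44 = (-7/18 + (0 - 11)/(-13)) + 3*44 = (-7*1/18 - 11*(-1/13)) + 132 = (-7/18 + 11/13) + 132 = 107/234 + 132 = 30995/234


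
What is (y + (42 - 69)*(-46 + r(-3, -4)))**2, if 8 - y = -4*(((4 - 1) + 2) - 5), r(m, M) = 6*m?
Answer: 3013696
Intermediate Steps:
y = 8 (y = 8 - (-4)*(((4 - 1) + 2) - 5) = 8 - (-4)*((3 + 2) - 5) = 8 - (-4)*(5 - 5) = 8 - (-4)*0 = 8 - 1*0 = 8 + 0 = 8)
(y + (42 - 69)*(-46 + r(-3, -4)))**2 = (8 + (42 - 69)*(-46 + 6*(-3)))**2 = (8 - 27*(-46 - 18))**2 = (8 - 27*(-64))**2 = (8 + 1728)**2 = 1736**2 = 3013696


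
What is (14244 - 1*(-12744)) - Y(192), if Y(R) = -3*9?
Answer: 27015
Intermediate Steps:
Y(R) = -27
(14244 - 1*(-12744)) - Y(192) = (14244 - 1*(-12744)) - 1*(-27) = (14244 + 12744) + 27 = 26988 + 27 = 27015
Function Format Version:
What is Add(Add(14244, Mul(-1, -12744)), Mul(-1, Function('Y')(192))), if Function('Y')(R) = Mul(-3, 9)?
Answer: 27015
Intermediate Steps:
Function('Y')(R) = -27
Add(Add(14244, Mul(-1, -12744)), Mul(-1, Function('Y')(192))) = Add(Add(14244, Mul(-1, -12744)), Mul(-1, -27)) = Add(Add(14244, 12744), 27) = Add(26988, 27) = 27015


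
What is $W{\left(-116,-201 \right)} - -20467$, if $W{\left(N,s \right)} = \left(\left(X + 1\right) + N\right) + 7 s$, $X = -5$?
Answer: $18940$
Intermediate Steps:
$W{\left(N,s \right)} = -4 + N + 7 s$ ($W{\left(N,s \right)} = \left(\left(-5 + 1\right) + N\right) + 7 s = \left(-4 + N\right) + 7 s = -4 + N + 7 s$)
$W{\left(-116,-201 \right)} - -20467 = \left(-4 - 116 + 7 \left(-201\right)\right) - -20467 = \left(-4 - 116 - 1407\right) + 20467 = -1527 + 20467 = 18940$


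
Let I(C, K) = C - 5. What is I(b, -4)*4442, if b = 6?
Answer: 4442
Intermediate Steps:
I(C, K) = -5 + C
I(b, -4)*4442 = (-5 + 6)*4442 = 1*4442 = 4442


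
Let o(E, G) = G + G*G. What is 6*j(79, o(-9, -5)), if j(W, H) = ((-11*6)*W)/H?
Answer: -7821/5 ≈ -1564.2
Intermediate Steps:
o(E, G) = G + G**2
j(W, H) = -66*W/H (j(W, H) = (-66*W)/H = -66*W/H)
6*j(79, o(-9, -5)) = 6*(-66*79/(-5*(1 - 5))) = 6*(-66*79/(-5*(-4))) = 6*(-66*79/20) = 6*(-66*79*1/20) = 6*(-2607/10) = -7821/5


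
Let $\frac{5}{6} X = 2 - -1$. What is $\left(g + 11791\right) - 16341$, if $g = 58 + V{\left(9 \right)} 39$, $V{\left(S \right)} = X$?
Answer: $- \frac{21758}{5} \approx -4351.6$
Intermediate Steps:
$X = \frac{18}{5}$ ($X = \frac{6 \left(2 - -1\right)}{5} = \frac{6 \left(2 + 1\right)}{5} = \frac{6}{5} \cdot 3 = \frac{18}{5} \approx 3.6$)
$V{\left(S \right)} = \frac{18}{5}$
$g = \frac{992}{5}$ ($g = 58 + \frac{18}{5} \cdot 39 = 58 + \frac{702}{5} = \frac{992}{5} \approx 198.4$)
$\left(g + 11791\right) - 16341 = \left(\frac{992}{5} + 11791\right) - 16341 = \frac{59947}{5} - 16341 = - \frac{21758}{5}$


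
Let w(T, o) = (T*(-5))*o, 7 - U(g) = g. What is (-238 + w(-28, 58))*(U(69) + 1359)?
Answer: 10222954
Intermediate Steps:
U(g) = 7 - g
w(T, o) = -5*T*o (w(T, o) = (-5*T)*o = -5*T*o)
(-238 + w(-28, 58))*(U(69) + 1359) = (-238 - 5*(-28)*58)*((7 - 1*69) + 1359) = (-238 + 8120)*((7 - 69) + 1359) = 7882*(-62 + 1359) = 7882*1297 = 10222954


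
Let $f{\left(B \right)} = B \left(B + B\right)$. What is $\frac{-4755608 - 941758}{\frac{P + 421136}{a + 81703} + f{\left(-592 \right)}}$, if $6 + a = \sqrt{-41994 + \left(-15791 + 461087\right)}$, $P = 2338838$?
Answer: $- \frac{2221125971472924314907}{273270916048035826211} - \frac{1310381835707 \sqrt{403302}}{273270916048035826211} \approx -8.1279$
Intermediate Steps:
$a = -6 + \sqrt{403302}$ ($a = -6 + \sqrt{-41994 + \left(-15791 + 461087\right)} = -6 + \sqrt{-41994 + 445296} = -6 + \sqrt{403302} \approx 629.06$)
$f{\left(B \right)} = 2 B^{2}$ ($f{\left(B \right)} = B 2 B = 2 B^{2}$)
$\frac{-4755608 - 941758}{\frac{P + 421136}{a + 81703} + f{\left(-592 \right)}} = \frac{-4755608 - 941758}{\frac{2338838 + 421136}{\left(-6 + \sqrt{403302}\right) + 81703} + 2 \left(-592\right)^{2}} = - \frac{5697366}{\frac{2759974}{81697 + \sqrt{403302}} + 2 \cdot 350464} = - \frac{5697366}{\frac{2759974}{81697 + \sqrt{403302}} + 700928} = - \frac{5697366}{700928 + \frac{2759974}{81697 + \sqrt{403302}}}$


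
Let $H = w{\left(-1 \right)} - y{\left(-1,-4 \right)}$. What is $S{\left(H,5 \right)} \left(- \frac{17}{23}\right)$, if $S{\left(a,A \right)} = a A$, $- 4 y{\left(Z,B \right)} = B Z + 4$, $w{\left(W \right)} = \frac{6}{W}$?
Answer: $\frac{340}{23} \approx 14.783$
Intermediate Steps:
$y{\left(Z,B \right)} = -1 - \frac{B Z}{4}$ ($y{\left(Z,B \right)} = - \frac{B Z + 4}{4} = - \frac{4 + B Z}{4} = -1 - \frac{B Z}{4}$)
$H = -4$ ($H = \frac{6}{-1} - \left(-1 - \left(-1\right) \left(-1\right)\right) = 6 \left(-1\right) - \left(-1 - 1\right) = -6 - -2 = -6 + 2 = -4$)
$S{\left(a,A \right)} = A a$
$S{\left(H,5 \right)} \left(- \frac{17}{23}\right) = 5 \left(-4\right) \left(- \frac{17}{23}\right) = - 20 \left(\left(-17\right) \frac{1}{23}\right) = \left(-20\right) \left(- \frac{17}{23}\right) = \frac{340}{23}$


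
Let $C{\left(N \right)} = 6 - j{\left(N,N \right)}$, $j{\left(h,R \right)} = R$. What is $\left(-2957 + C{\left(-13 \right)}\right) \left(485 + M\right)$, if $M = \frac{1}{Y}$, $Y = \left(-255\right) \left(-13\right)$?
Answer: $- \frac{363357376}{255} \approx -1.4249 \cdot 10^{6}$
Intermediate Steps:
$Y = 3315$
$C{\left(N \right)} = 6 - N$
$M = \frac{1}{3315} \approx 0.00030166$
$\left(-2957 + C{\left(-13 \right)}\right) \left(485 + M\right) = \left(-2957 + \left(6 - -13\right)\right) \left(485 + \frac{1}{3315}\right) = \left(-2957 + \left(6 + 13\right)\right) \frac{1607776}{3315} = \left(-2957 + 19\right) \frac{1607776}{3315} = \left(-2938\right) \frac{1607776}{3315} = - \frac{363357376}{255}$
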